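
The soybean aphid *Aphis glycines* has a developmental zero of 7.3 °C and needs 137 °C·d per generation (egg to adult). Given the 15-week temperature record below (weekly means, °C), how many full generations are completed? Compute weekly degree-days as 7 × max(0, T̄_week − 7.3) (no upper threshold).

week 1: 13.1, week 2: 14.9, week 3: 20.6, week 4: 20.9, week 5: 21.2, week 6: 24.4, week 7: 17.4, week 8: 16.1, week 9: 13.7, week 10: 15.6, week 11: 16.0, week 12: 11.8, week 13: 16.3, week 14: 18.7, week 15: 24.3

7 generations

Weekly DD (7 × max(0, T̄ − 7.3)): 40.6, 53.2, 93.1, 95.2, 97.3, 119.7, 70.7, 61.6, 44.8, 58.1, 60.9, 31.5, 63.0, 79.8, 119.0.
Season total = 1088.5 DD.
Complete generations = ⌊1088.5 / 137⌋ = 7.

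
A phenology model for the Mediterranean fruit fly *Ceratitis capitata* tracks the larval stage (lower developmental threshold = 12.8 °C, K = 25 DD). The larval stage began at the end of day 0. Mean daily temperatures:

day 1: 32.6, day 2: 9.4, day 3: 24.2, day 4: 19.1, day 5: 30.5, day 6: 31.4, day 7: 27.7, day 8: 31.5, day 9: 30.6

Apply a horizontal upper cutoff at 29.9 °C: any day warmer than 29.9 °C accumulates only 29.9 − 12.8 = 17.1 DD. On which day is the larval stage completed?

day 3

Daily DD above 12.8 °C (capped at 17.1): 17.1, 0.0, 11.4, 6.3, 17.1, 17.1, 14.9, 17.1, 17.1.
Cumulative: 17.1, 17.1, 28.5, 34.8, 51.9, 69.0, 83.9, 101.0, 118.1.
The total first reaches 25 DD on day 3.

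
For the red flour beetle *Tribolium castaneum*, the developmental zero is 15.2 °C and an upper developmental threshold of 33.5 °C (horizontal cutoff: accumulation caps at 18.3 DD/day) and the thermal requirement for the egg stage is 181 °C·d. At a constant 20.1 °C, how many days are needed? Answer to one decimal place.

Daily accumulation = 20.1 − 15.2 = 4.9 DD/day.
Duration = 181 / 4.9 = 36.939 ≈ 36.9 days.

36.9 days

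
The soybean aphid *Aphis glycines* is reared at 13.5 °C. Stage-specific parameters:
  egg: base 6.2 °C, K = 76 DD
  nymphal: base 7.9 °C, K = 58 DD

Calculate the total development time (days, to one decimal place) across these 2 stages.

20.8 days

egg: 76 / (13.5 − 6.2) = 76 / 7.3 = 10.411 d.
nymphal: 58 / (13.5 − 7.9) = 58 / 5.6 = 10.357 d.
Sum = 20.768 ≈ 20.8 days.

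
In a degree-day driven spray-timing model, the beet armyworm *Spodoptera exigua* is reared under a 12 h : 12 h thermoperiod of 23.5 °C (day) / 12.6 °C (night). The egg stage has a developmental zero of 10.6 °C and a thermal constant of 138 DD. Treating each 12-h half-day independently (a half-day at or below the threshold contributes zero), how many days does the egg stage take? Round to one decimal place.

Day half: max(0, 23.5 − 10.6) × 0.5 = 12.9 × 0.5 = 6.45 DD.
Night half: max(0, 12.6 − 10.6) × 0.5 = 2.0 × 0.5 = 1.00 DD.
Per 24 h: 7.45 DD/day.
Duration = 138 / 7.45 = 18.523 ≈ 18.5 days.

18.5 days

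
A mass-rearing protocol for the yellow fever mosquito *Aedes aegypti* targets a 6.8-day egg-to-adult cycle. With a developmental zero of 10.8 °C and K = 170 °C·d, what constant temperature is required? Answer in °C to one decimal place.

Required daily accumulation = 170 / 6.8 = 25.000 DD/day.
T = T_base + 25.000 = 10.8 + 25.000 = 35.800 ≈ 35.8 °C.

35.8 °C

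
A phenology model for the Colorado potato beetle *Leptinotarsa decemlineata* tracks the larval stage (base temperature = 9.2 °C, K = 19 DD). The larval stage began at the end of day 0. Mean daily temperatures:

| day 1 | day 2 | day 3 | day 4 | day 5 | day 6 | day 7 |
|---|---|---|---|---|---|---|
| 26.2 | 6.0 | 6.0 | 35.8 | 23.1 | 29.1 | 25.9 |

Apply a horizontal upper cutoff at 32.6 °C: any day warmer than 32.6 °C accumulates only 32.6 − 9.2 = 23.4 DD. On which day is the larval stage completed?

day 4

Daily DD above 9.2 °C (capped at 23.4): 17.0, 0.0, 0.0, 23.4, 13.9, 19.9, 16.7.
Cumulative: 17.0, 17.0, 17.0, 40.4, 54.3, 74.2, 90.9.
The total first reaches 19 DD on day 4.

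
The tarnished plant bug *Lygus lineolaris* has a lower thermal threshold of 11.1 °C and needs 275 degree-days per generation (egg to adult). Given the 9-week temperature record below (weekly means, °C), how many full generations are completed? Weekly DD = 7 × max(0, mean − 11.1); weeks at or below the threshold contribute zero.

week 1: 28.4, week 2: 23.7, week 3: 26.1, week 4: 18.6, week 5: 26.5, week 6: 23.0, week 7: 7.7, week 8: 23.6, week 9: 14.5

Weekly DD (7 × max(0, T̄ − 11.1)): 121.1, 88.2, 105.0, 52.5, 107.8, 83.3, 0.0, 87.5, 23.8.
Season total = 669.2 DD.
Complete generations = ⌊669.2 / 275⌋ = 2.

2 generations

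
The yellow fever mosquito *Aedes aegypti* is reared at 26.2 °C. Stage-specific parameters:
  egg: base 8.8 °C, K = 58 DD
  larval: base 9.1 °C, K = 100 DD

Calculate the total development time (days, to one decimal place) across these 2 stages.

egg: 58 / (26.2 − 8.8) = 58 / 17.4 = 3.333 d.
larval: 100 / (26.2 − 9.1) = 100 / 17.1 = 5.848 d.
Sum = 9.181 ≈ 9.2 days.

9.2 days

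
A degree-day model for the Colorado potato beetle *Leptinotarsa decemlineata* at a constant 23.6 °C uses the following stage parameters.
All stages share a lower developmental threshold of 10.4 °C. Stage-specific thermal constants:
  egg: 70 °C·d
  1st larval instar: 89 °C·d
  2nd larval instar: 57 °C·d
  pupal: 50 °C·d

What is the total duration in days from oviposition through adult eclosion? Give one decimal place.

Daily accumulation at 23.6 °C = 23.6 − 10.4 = 13.2 DD/day.
Total K = 70 + 89 + 57 + 50 = 266 DD.
Total duration = 266 / 13.2 = 20.152 ≈ 20.2 days.

20.2 days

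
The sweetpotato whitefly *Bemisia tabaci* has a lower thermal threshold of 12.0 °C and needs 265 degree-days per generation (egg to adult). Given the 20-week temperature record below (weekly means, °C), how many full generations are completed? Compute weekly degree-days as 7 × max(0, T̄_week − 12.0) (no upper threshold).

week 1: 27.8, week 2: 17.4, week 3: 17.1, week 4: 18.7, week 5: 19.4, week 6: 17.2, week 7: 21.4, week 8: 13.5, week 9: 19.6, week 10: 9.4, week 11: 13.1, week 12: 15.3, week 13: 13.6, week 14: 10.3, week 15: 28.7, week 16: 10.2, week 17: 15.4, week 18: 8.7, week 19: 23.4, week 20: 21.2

2 generations

Weekly DD (7 × max(0, T̄ − 12.0)): 110.6, 37.8, 35.7, 46.9, 51.8, 36.4, 65.8, 10.5, 53.2, 0.0, 7.7, 23.1, 11.2, 0.0, 116.9, 0.0, 23.8, 0.0, 79.8, 64.4.
Season total = 775.6 DD.
Complete generations = ⌊775.6 / 265⌋ = 2.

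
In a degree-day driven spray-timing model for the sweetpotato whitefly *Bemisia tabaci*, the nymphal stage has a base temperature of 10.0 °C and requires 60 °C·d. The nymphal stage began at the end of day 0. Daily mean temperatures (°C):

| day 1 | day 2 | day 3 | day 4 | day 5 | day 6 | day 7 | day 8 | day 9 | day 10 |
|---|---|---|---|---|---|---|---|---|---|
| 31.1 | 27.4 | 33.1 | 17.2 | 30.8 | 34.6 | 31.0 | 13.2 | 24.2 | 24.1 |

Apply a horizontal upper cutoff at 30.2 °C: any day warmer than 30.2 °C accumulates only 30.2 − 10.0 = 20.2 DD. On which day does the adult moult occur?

day 4

Daily DD above 10.0 °C (capped at 20.2): 20.2, 17.4, 20.2, 7.2, 20.2, 20.2, 20.2, 3.2, 14.2, 14.1.
Cumulative: 20.2, 37.6, 57.8, 65.0, 85.2, 105.4, 125.6, 128.8, 143.0, 157.1.
The total first reaches 60 DD on day 4.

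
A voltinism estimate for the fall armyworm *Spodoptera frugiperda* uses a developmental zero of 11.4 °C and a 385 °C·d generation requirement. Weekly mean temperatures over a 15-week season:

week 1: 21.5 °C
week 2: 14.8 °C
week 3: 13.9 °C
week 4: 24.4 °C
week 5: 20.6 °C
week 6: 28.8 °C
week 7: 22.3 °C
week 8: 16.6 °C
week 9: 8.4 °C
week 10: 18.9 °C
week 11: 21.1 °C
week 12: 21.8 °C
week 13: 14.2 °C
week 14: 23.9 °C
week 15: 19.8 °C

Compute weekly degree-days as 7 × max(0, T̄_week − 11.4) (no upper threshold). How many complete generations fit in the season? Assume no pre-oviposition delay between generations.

2 generations

Weekly DD (7 × max(0, T̄ − 11.4)): 70.7, 23.8, 17.5, 91.0, 64.4, 121.8, 76.3, 36.4, 0.0, 52.5, 67.9, 72.8, 19.6, 87.5, 58.8.
Season total = 861.0 DD.
Complete generations = ⌊861.0 / 385⌋ = 2.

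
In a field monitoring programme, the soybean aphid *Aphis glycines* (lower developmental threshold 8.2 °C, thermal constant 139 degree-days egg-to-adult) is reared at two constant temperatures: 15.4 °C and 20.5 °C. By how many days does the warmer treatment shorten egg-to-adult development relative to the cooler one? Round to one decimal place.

At 15.4 °C: 139 / (15.4 − 8.2) = 139 / 7.2 = 19.306 d.
At 20.5 °C: 139 / (20.5 − 8.2) = 139 / 12.3 = 11.301 d.
Difference = |19.306 − 11.301| = 8.005 ≈ 8.0 days.

8.0 days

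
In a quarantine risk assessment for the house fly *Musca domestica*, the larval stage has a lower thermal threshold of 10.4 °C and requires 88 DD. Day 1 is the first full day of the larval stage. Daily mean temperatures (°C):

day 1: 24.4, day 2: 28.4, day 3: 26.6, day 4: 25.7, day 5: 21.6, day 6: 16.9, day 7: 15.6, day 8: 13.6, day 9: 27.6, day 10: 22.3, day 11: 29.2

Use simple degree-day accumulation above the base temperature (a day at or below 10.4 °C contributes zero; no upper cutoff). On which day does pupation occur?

day 8

Daily DD above 10.4 °C: 14.0, 18.0, 16.2, 15.3, 11.2, 6.5, 5.2, 3.2, 17.2, 11.9, 18.8.
Cumulative: 14.0, 32.0, 48.2, 63.5, 74.7, 81.2, 86.4, 89.6, 106.8, 118.7, 137.5.
The total first reaches 88 DD on day 8.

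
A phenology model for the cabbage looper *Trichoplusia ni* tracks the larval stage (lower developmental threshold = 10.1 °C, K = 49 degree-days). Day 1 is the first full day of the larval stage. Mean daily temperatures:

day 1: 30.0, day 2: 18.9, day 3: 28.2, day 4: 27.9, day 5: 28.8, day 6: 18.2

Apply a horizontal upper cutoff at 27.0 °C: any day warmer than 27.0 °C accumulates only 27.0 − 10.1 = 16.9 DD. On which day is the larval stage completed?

day 4

Daily DD above 10.1 °C (capped at 16.9): 16.9, 8.8, 16.9, 16.9, 16.9, 8.1.
Cumulative: 16.9, 25.7, 42.6, 59.5, 76.4, 84.5.
The total first reaches 49 DD on day 4.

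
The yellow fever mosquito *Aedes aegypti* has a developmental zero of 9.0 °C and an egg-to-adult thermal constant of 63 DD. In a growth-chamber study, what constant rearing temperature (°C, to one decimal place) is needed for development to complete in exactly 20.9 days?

Required daily accumulation = 63 / 20.9 = 3.014 DD/day.
T = T_base + 3.014 = 9.0 + 3.014 = 12.014 ≈ 12.0 °C.

12.0 °C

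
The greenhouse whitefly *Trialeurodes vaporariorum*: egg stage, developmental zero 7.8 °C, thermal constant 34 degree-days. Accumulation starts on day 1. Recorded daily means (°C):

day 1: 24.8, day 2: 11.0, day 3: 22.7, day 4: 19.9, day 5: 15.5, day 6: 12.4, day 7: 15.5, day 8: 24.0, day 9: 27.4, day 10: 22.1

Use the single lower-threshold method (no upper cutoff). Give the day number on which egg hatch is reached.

Daily DD above 7.8 °C: 17.0, 3.2, 14.9, 12.1, 7.7, 4.6, 7.7, 16.2, 19.6, 14.3.
Cumulative: 17.0, 20.2, 35.1, 47.2, 54.9, 59.5, 67.2, 83.4, 103.0, 117.3.
The total first reaches 34 DD on day 3.

day 3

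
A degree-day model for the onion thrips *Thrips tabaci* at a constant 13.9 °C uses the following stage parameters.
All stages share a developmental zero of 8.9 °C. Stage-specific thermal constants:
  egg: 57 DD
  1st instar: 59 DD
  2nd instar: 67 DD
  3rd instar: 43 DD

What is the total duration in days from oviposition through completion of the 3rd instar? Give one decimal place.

45.2 days

Daily accumulation at 13.9 °C = 13.9 − 8.9 = 5.0 DD/day.
Total K = 57 + 59 + 67 + 43 = 226 DD.
Total duration = 226 / 5.0 = 45.200 ≈ 45.2 days.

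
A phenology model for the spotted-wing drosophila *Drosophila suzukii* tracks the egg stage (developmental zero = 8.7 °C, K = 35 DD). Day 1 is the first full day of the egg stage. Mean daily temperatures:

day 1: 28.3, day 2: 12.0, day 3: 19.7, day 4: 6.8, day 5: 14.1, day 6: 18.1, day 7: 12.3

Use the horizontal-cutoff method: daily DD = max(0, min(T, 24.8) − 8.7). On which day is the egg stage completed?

Daily DD above 8.7 °C (capped at 16.1): 16.1, 3.3, 11.0, 0.0, 5.4, 9.4, 3.6.
Cumulative: 16.1, 19.4, 30.4, 30.4, 35.8, 45.2, 48.8.
The total first reaches 35 DD on day 5.

day 5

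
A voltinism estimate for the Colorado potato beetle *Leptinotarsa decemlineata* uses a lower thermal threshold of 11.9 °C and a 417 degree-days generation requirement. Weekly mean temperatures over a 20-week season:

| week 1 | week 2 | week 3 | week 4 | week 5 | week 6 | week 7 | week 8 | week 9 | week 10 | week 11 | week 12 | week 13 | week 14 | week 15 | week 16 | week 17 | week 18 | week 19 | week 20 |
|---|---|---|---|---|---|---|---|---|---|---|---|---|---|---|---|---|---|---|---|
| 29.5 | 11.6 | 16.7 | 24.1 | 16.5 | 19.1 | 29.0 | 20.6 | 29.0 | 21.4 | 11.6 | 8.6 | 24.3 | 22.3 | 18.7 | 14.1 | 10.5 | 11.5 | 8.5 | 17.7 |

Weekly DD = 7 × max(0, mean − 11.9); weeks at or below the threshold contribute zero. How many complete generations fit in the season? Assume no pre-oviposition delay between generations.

2 generations

Weekly DD (7 × max(0, T̄ − 11.9)): 123.2, 0.0, 33.6, 85.4, 32.2, 50.4, 119.7, 60.9, 119.7, 66.5, 0.0, 0.0, 86.8, 72.8, 47.6, 15.4, 0.0, 0.0, 0.0, 40.6.
Season total = 954.8 DD.
Complete generations = ⌊954.8 / 417⌋ = 2.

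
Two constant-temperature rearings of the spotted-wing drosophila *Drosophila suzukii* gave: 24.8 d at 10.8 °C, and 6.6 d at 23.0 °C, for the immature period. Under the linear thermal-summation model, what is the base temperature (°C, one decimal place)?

Equal thermal constants: D₁(T₁ − T_b) = D₂(T₂ − T_b).
24.8·(10.8 − T_b) = 6.6·(23.0 − T_b)
T_b = (24.8·10.8 − 6.6·23.0) / (24.8 − 6.6) = 116.04 / 18.2 = 6.376 °C ≈ 6.4 °C.

6.4 °C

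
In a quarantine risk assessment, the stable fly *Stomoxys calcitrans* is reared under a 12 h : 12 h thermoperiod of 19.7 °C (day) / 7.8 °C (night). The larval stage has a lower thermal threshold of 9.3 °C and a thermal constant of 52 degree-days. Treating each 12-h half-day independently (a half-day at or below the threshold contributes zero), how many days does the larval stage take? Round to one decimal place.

Day half: max(0, 19.7 − 9.3) × 0.5 = 10.4 × 0.5 = 5.20 DD.
Night half: max(0, 7.8 − 9.3) × 0.5 = 0.0 × 0.5 = 0.00 DD.
Per 24 h: 5.20 DD/day.
Duration = 52 / 5.20 = 10.000 ≈ 10.0 days.

10.0 days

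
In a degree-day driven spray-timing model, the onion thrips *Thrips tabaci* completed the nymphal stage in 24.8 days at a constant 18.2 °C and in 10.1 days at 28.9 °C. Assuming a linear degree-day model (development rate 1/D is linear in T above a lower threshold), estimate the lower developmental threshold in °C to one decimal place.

Linear rate model ⇒ the product D·(T − T_b) is constant across temperatures.
24.8·(18.2 − T_b) = 10.1·(28.9 − T_b)
T_b = (24.8·18.2 − 10.1·28.9) / (24.8 − 10.1) = 159.47 / 14.7 = 10.848 °C ≈ 10.8 °C.

10.8 °C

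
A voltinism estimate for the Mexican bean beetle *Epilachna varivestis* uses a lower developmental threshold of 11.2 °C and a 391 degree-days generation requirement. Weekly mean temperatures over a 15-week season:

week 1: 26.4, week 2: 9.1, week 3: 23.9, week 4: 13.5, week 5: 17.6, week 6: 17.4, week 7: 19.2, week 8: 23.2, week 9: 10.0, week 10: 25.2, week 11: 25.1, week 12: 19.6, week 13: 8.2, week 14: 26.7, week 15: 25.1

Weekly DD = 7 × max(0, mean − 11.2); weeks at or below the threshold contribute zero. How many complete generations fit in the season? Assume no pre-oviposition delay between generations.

2 generations

Weekly DD (7 × max(0, T̄ − 11.2)): 106.4, 0.0, 88.9, 16.1, 44.8, 43.4, 56.0, 84.0, 0.0, 98.0, 97.3, 58.8, 0.0, 108.5, 97.3.
Season total = 899.5 DD.
Complete generations = ⌊899.5 / 391⌋ = 2.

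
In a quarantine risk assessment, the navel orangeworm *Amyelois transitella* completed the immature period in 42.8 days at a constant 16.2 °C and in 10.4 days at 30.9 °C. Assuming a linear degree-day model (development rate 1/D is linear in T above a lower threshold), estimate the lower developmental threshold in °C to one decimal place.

11.5 °C

Linear rate model ⇒ the product D·(T − T_b) is constant across temperatures.
42.8·(16.2 − T_b) = 10.4·(30.9 − T_b)
T_b = (42.8·16.2 − 10.4·30.9) / (42.8 − 10.4) = 372.00 / 32.4 = 11.481 °C ≈ 11.5 °C.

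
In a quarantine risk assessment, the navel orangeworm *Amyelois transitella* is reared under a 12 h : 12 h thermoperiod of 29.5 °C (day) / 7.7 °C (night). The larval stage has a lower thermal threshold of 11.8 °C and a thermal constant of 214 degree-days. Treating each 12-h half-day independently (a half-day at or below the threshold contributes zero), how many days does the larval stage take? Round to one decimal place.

24.2 days

Day half: max(0, 29.5 − 11.8) × 0.5 = 17.7 × 0.5 = 8.85 DD.
Night half: max(0, 7.7 − 11.8) × 0.5 = 0.0 × 0.5 = 0.00 DD.
Per 24 h: 8.85 DD/day.
Duration = 214 / 8.85 = 24.181 ≈ 24.2 days.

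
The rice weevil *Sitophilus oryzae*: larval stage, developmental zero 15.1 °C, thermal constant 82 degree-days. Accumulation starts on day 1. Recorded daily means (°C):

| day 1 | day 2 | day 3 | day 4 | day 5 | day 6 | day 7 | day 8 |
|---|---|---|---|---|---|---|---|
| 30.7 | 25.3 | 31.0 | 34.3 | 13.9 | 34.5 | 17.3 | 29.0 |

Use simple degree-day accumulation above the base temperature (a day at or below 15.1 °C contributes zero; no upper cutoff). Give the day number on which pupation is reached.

day 7

Daily DD above 15.1 °C: 15.6, 10.2, 15.9, 19.2, 0.0, 19.4, 2.2, 13.9.
Cumulative: 15.6, 25.8, 41.7, 60.9, 60.9, 80.3, 82.5, 96.4.
The total first reaches 82 DD on day 7.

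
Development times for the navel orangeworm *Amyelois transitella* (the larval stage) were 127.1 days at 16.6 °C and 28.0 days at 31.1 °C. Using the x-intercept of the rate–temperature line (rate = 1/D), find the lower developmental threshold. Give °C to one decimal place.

12.5 °C

Under the model K = D·(T − T_b), so D₁·(T₁ − T_b) = D₂·(T₂ − T_b).
127.1·(16.6 − T_b) = 28.0·(31.1 − T_b)
T_b = (127.1·16.6 − 28.0·31.1) / (127.1 − 28.0) = 1239.06 / 99.1 = 12.503 °C ≈ 12.5 °C.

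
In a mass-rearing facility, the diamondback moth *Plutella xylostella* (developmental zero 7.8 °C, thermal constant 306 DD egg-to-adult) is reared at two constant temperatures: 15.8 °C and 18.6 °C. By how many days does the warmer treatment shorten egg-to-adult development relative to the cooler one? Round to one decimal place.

9.9 days

At 15.8 °C: 306 / (15.8 − 7.8) = 306 / 8.0 = 38.250 d.
At 18.6 °C: 306 / (18.6 − 7.8) = 306 / 10.8 = 28.333 d.
Difference = |38.250 − 28.333| = 9.917 ≈ 9.9 days.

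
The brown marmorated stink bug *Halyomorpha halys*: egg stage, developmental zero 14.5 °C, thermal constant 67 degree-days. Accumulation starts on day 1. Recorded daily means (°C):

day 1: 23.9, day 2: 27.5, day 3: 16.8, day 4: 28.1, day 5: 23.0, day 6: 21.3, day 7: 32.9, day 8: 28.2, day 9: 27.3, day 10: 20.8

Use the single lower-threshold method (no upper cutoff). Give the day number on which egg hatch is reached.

Daily DD above 14.5 °C: 9.4, 13.0, 2.3, 13.6, 8.5, 6.8, 18.4, 13.7, 12.8, 6.3.
Cumulative: 9.4, 22.4, 24.7, 38.3, 46.8, 53.6, 72.0, 85.7, 98.5, 104.8.
The total first reaches 67 DD on day 7.

day 7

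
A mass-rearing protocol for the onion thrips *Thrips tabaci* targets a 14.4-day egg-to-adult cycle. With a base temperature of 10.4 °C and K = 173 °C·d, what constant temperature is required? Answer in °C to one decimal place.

22.4 °C

Required daily accumulation = 173 / 14.4 = 12.014 DD/day.
T = T_base + 12.014 = 10.4 + 12.014 = 22.414 ≈ 22.4 °C.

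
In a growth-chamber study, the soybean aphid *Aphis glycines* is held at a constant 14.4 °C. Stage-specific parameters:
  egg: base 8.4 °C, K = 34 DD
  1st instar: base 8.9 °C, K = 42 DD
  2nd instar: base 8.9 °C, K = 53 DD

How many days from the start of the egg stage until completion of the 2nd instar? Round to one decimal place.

egg: 34 / (14.4 − 8.4) = 34 / 6.0 = 5.667 d.
1st instar: 42 / (14.4 − 8.9) = 42 / 5.5 = 7.636 d.
2nd instar: 53 / (14.4 − 8.9) = 53 / 5.5 = 9.636 d.
Sum = 22.939 ≈ 22.9 days.

22.9 days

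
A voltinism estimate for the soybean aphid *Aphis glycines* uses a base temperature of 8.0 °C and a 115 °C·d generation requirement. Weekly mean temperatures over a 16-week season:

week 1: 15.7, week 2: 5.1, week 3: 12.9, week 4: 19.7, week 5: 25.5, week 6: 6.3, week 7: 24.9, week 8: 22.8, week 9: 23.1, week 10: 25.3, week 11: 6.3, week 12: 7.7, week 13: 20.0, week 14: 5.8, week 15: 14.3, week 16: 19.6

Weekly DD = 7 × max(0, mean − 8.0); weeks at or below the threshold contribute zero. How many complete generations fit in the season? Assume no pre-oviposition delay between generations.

8 generations

Weekly DD (7 × max(0, T̄ − 8.0)): 53.9, 0.0, 34.3, 81.9, 122.5, 0.0, 118.3, 103.6, 105.7, 121.1, 0.0, 0.0, 84.0, 0.0, 44.1, 81.2.
Season total = 950.6 DD.
Complete generations = ⌊950.6 / 115⌋ = 8.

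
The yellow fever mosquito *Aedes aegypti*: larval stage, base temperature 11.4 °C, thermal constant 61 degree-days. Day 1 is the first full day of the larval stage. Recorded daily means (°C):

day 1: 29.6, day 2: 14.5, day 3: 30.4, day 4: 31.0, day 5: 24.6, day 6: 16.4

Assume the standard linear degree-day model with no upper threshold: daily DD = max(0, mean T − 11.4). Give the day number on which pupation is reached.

day 5

Daily DD above 11.4 °C: 18.2, 3.1, 19.0, 19.6, 13.2, 5.0.
Cumulative: 18.2, 21.3, 40.3, 59.9, 73.1, 78.1.
The total first reaches 61 DD on day 5.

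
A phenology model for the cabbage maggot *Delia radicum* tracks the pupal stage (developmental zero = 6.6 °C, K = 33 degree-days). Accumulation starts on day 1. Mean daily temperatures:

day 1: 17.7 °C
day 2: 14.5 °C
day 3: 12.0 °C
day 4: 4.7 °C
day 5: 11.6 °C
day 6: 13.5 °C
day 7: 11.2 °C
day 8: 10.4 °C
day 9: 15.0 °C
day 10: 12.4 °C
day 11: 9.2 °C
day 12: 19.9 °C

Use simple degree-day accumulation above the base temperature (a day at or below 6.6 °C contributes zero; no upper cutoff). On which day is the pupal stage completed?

day 6

Daily DD above 6.6 °C: 11.1, 7.9, 5.4, 0.0, 5.0, 6.9, 4.6, 3.8, 8.4, 5.8, 2.6, 13.3.
Cumulative: 11.1, 19.0, 24.4, 24.4, 29.4, 36.3, 40.9, 44.7, 53.1, 58.9, 61.5, 74.8.
The total first reaches 33 DD on day 6.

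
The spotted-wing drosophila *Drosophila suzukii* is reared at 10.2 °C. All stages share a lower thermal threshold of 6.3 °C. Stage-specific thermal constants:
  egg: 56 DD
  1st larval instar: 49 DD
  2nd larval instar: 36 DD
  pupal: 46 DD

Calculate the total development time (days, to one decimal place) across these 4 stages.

Daily accumulation at 10.2 °C = 10.2 − 6.3 = 3.9 DD/day.
Total K = 56 + 49 + 36 + 46 = 187 DD.
Total duration = 187 / 3.9 = 47.949 ≈ 47.9 days.

47.9 days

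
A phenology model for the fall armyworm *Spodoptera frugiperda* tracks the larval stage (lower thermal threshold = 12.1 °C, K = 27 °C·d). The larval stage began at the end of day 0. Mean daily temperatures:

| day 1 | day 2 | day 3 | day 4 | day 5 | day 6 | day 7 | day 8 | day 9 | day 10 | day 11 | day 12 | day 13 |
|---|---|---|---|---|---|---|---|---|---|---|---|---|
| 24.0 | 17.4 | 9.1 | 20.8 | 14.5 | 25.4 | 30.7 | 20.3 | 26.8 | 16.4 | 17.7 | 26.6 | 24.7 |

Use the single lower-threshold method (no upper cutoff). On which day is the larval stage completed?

Daily DD above 12.1 °C: 11.9, 5.3, 0.0, 8.7, 2.4, 13.3, 18.6, 8.2, 14.7, 4.3, 5.6, 14.5, 12.6.
Cumulative: 11.9, 17.2, 17.2, 25.9, 28.3, 41.6, 60.2, 68.4, 83.1, 87.4, 93.0, 107.5, 120.1.
The total first reaches 27 DD on day 5.

day 5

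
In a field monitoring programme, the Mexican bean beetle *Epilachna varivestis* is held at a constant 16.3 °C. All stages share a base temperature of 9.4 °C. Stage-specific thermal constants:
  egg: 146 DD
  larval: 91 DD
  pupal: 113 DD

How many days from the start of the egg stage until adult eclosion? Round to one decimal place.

Daily accumulation at 16.3 °C = 16.3 − 9.4 = 6.9 DD/day.
Total K = 146 + 91 + 113 = 350 DD.
Total duration = 350 / 6.9 = 50.725 ≈ 50.7 days.

50.7 days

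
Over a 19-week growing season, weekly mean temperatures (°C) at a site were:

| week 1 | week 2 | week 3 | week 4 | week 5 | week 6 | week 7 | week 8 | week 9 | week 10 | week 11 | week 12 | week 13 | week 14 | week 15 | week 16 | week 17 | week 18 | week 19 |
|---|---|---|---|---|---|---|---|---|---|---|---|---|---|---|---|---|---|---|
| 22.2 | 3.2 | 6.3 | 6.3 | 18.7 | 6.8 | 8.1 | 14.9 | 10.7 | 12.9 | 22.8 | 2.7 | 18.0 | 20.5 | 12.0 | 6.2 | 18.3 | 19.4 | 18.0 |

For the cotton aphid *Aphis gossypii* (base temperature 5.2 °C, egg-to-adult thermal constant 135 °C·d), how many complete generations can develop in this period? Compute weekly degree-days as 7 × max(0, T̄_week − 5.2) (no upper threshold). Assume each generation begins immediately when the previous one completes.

7 generations

Weekly DD (7 × max(0, T̄ − 5.2)): 119.0, 0.0, 7.7, 7.7, 94.5, 11.2, 20.3, 67.9, 38.5, 53.9, 123.2, 0.0, 89.6, 107.1, 47.6, 7.0, 91.7, 99.4, 89.6.
Season total = 1075.9 DD.
Complete generations = ⌊1075.9 / 135⌋ = 7.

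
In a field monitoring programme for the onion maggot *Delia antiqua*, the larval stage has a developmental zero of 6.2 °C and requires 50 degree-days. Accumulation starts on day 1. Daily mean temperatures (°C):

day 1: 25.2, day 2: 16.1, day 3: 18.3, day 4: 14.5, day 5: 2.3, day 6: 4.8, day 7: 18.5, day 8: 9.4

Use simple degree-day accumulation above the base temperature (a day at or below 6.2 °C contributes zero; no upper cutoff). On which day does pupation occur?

Daily DD above 6.2 °C: 19.0, 9.9, 12.1, 8.3, 0.0, 0.0, 12.3, 3.2.
Cumulative: 19.0, 28.9, 41.0, 49.3, 49.3, 49.3, 61.6, 64.8.
The total first reaches 50 DD on day 7.

day 7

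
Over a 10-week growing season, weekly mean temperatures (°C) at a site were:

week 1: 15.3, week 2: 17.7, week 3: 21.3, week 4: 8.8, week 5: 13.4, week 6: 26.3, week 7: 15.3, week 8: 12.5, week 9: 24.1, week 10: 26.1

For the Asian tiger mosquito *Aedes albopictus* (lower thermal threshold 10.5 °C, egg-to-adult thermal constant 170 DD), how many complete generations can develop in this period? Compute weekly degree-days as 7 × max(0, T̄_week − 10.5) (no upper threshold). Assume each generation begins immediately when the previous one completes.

Weekly DD (7 × max(0, T̄ − 10.5)): 33.6, 50.4, 75.6, 0.0, 20.3, 110.6, 33.6, 14.0, 95.2, 109.2.
Season total = 542.5 DD.
Complete generations = ⌊542.5 / 170⌋ = 3.

3 generations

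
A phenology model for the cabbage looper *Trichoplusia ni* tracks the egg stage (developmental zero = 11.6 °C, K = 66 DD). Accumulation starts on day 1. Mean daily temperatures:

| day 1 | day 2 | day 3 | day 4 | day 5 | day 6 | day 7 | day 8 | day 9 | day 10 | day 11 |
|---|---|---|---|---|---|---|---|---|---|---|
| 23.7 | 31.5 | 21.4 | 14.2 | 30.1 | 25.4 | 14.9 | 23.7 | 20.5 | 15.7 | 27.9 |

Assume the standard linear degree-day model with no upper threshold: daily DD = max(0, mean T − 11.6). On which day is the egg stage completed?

Daily DD above 11.6 °C: 12.1, 19.9, 9.8, 2.6, 18.5, 13.8, 3.3, 12.1, 8.9, 4.1, 16.3.
Cumulative: 12.1, 32.0, 41.8, 44.4, 62.9, 76.7, 80.0, 92.1, 101.0, 105.1, 121.4.
The total first reaches 66 DD on day 6.

day 6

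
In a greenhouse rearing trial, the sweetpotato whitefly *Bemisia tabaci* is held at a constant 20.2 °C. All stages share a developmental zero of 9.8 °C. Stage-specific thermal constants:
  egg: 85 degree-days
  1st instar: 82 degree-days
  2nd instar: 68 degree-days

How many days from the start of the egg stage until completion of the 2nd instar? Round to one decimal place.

Daily accumulation at 20.2 °C = 20.2 − 9.8 = 10.4 DD/day.
Total K = 85 + 82 + 68 = 235 DD.
Total duration = 235 / 10.4 = 22.596 ≈ 22.6 days.

22.6 days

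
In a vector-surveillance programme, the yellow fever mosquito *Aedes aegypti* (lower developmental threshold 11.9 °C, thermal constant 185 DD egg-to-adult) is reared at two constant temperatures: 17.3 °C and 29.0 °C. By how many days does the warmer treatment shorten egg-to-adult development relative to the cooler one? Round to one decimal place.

23.4 days

At 17.3 °C: 185 / (17.3 − 11.9) = 185 / 5.4 = 34.259 d.
At 29.0 °C: 185 / (29.0 − 11.9) = 185 / 17.1 = 10.819 d.
Difference = |34.259 − 10.819| = 23.441 ≈ 23.4 days.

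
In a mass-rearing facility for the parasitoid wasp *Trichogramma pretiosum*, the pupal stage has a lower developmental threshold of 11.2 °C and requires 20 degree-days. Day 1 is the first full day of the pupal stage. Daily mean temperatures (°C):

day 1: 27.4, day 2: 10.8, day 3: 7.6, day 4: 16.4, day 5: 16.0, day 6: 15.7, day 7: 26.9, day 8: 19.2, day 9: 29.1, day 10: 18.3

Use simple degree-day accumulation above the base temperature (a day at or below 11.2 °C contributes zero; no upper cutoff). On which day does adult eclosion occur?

day 4

Daily DD above 11.2 °C: 16.2, 0.0, 0.0, 5.2, 4.8, 4.5, 15.7, 8.0, 17.9, 7.1.
Cumulative: 16.2, 16.2, 16.2, 21.4, 26.2, 30.7, 46.4, 54.4, 72.3, 79.4.
The total first reaches 20 DD on day 4.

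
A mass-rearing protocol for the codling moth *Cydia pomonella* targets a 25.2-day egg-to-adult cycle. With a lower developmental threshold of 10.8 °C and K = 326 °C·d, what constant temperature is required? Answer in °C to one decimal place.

Required daily accumulation = 326 / 25.2 = 12.937 DD/day.
T = T_base + 12.937 = 10.8 + 12.937 = 23.737 ≈ 23.7 °C.

23.7 °C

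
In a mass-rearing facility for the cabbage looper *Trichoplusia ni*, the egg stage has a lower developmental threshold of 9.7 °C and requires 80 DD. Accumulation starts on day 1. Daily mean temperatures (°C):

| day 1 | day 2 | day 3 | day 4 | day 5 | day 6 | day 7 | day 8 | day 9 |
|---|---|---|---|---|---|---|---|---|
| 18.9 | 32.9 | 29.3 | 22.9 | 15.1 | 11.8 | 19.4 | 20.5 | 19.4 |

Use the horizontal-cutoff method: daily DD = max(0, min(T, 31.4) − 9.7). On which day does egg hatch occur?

day 7

Daily DD above 9.7 °C (capped at 21.7): 9.2, 21.7, 19.6, 13.2, 5.4, 2.1, 9.7, 10.8, 9.7.
Cumulative: 9.2, 30.9, 50.5, 63.7, 69.1, 71.2, 80.9, 91.7, 101.4.
The total first reaches 80 DD on day 7.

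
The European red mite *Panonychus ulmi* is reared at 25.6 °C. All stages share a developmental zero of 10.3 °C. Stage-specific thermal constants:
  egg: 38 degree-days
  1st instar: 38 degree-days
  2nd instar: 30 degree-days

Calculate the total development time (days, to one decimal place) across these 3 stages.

Daily accumulation at 25.6 °C = 25.6 − 10.3 = 15.3 DD/day.
Total K = 38 + 38 + 30 = 106 DD.
Total duration = 106 / 15.3 = 6.928 ≈ 6.9 days.

6.9 days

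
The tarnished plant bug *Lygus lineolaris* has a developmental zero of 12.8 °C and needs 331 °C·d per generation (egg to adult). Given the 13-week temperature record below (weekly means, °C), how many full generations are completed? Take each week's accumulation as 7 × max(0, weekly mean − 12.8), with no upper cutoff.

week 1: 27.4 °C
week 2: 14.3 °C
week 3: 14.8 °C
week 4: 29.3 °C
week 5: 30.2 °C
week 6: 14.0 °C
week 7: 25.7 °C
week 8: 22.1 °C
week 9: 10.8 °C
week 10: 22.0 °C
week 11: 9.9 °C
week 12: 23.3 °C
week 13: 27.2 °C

2 generations

Weekly DD (7 × max(0, T̄ − 12.8)): 102.2, 10.5, 14.0, 115.5, 121.8, 8.4, 90.3, 65.1, 0.0, 64.4, 0.0, 73.5, 100.8.
Season total = 766.5 DD.
Complete generations = ⌊766.5 / 331⌋ = 2.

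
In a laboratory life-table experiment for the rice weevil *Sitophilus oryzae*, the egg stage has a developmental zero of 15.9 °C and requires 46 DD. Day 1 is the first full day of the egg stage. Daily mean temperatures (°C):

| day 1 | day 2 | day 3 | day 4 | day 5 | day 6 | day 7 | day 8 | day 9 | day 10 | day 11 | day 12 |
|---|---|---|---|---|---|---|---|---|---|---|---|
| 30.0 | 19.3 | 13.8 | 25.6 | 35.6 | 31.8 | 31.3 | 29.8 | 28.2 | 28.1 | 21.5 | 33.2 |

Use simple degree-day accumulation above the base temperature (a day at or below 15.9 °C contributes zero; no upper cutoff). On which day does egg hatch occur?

Daily DD above 15.9 °C: 14.1, 3.4, 0.0, 9.7, 19.7, 15.9, 15.4, 13.9, 12.3, 12.2, 5.6, 17.3.
Cumulative: 14.1, 17.5, 17.5, 27.2, 46.9, 62.8, 78.2, 92.1, 104.4, 116.6, 122.2, 139.5.
The total first reaches 46 DD on day 5.

day 5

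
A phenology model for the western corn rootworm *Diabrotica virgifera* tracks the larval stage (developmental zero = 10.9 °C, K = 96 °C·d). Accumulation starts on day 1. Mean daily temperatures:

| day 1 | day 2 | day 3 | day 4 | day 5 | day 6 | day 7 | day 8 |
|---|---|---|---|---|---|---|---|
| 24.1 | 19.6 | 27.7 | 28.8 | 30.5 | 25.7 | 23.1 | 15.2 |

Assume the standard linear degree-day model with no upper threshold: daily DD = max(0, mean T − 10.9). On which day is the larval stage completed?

day 7

Daily DD above 10.9 °C: 13.2, 8.7, 16.8, 17.9, 19.6, 14.8, 12.2, 4.3.
Cumulative: 13.2, 21.9, 38.7, 56.6, 76.2, 91.0, 103.2, 107.5.
The total first reaches 96 DD on day 7.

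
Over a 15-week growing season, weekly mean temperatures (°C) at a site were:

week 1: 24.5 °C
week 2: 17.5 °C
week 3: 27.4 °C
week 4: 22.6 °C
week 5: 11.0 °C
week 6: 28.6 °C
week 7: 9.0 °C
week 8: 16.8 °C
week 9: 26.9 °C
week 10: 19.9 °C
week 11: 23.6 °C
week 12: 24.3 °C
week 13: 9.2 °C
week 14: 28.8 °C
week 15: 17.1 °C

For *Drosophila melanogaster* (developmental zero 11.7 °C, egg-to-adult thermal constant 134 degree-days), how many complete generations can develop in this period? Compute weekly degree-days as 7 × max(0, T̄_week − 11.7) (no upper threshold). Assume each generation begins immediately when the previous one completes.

Weekly DD (7 × max(0, T̄ − 11.7)): 89.6, 40.6, 109.9, 76.3, 0.0, 118.3, 0.0, 35.7, 106.4, 57.4, 83.3, 88.2, 0.0, 119.7, 37.8.
Season total = 963.2 DD.
Complete generations = ⌊963.2 / 134⌋ = 7.

7 generations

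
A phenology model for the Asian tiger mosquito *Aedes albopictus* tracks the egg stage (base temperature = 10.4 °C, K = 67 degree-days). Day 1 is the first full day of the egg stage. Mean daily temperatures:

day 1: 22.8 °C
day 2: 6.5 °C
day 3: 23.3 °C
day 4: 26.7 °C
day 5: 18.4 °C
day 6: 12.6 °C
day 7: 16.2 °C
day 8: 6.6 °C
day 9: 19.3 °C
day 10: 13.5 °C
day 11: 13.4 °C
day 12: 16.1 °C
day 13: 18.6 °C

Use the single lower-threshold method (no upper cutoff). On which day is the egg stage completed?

day 10

Daily DD above 10.4 °C: 12.4, 0.0, 12.9, 16.3, 8.0, 2.2, 5.8, 0.0, 8.9, 3.1, 3.0, 5.7, 8.2.
Cumulative: 12.4, 12.4, 25.3, 41.6, 49.6, 51.8, 57.6, 57.6, 66.5, 69.6, 72.6, 78.3, 86.5.
The total first reaches 67 DD on day 10.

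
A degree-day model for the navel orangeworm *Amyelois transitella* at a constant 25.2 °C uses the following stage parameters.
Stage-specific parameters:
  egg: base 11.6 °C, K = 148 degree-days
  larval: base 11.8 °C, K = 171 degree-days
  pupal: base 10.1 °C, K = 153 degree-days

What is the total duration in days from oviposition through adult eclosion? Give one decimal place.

33.8 days

egg: 148 / (25.2 − 11.6) = 148 / 13.6 = 10.882 d.
larval: 171 / (25.2 − 11.8) = 171 / 13.4 = 12.761 d.
pupal: 153 / (25.2 − 10.1) = 153 / 15.1 = 10.132 d.
Sum = 33.776 ≈ 33.8 days.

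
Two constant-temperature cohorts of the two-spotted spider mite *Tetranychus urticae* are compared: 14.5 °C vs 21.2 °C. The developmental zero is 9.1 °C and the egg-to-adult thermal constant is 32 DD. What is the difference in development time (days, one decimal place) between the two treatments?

At 14.5 °C: 32 / (14.5 − 9.1) = 32 / 5.4 = 5.926 d.
At 21.2 °C: 32 / (21.2 − 9.1) = 32 / 12.1 = 2.645 d.
Difference = |5.926 − 2.645| = 3.281 ≈ 3.3 days.

3.3 days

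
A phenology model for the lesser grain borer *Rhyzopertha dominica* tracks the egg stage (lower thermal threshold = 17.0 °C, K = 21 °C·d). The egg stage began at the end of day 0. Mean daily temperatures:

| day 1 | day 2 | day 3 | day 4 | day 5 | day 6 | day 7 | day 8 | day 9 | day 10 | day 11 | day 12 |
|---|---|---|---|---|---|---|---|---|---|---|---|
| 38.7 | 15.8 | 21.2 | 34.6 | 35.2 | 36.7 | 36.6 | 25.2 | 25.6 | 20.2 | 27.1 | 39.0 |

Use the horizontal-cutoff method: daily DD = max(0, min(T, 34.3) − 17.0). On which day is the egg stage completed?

Daily DD above 17.0 °C (capped at 17.3): 17.3, 0.0, 4.2, 17.3, 17.3, 17.3, 17.3, 8.2, 8.6, 3.2, 10.1, 17.3.
Cumulative: 17.3, 17.3, 21.5, 38.8, 56.1, 73.4, 90.7, 98.9, 107.5, 110.7, 120.8, 138.1.
The total first reaches 21 DD on day 3.

day 3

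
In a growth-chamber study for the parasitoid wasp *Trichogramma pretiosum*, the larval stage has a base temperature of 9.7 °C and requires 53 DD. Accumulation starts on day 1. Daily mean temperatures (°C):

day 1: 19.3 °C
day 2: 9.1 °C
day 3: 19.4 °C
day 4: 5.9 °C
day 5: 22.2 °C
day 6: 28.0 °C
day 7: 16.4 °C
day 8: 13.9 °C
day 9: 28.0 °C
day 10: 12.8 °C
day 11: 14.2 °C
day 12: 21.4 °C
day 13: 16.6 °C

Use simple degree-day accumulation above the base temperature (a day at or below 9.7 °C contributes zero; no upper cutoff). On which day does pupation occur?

day 7

Daily DD above 9.7 °C: 9.6, 0.0, 9.7, 0.0, 12.5, 18.3, 6.7, 4.2, 18.3, 3.1, 4.5, 11.7, 6.9.
Cumulative: 9.6, 9.6, 19.3, 19.3, 31.8, 50.1, 56.8, 61.0, 79.3, 82.4, 86.9, 98.6, 105.5.
The total first reaches 53 DD on day 7.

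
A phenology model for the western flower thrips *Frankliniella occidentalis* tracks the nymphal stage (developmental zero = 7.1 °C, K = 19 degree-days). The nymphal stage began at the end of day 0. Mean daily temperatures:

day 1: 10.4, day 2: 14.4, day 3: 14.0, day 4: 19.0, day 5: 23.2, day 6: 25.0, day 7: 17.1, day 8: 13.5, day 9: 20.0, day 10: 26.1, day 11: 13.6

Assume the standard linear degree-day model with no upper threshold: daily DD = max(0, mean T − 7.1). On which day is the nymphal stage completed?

Daily DD above 7.1 °C: 3.3, 7.3, 6.9, 11.9, 16.1, 17.9, 10.0, 6.4, 12.9, 19.0, 6.5.
Cumulative: 3.3, 10.6, 17.5, 29.4, 45.5, 63.4, 73.4, 79.8, 92.7, 111.7, 118.2.
The total first reaches 19 DD on day 4.

day 4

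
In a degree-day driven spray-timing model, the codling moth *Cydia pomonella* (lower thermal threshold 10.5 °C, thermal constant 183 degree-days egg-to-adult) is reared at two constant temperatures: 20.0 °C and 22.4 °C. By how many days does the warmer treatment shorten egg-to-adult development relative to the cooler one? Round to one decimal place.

3.9 days

At 20.0 °C: 183 / (20.0 − 10.5) = 183 / 9.5 = 19.263 d.
At 22.4 °C: 183 / (22.4 − 10.5) = 183 / 11.9 = 15.378 d.
Difference = |19.263 − 15.378| = 3.885 ≈ 3.9 days.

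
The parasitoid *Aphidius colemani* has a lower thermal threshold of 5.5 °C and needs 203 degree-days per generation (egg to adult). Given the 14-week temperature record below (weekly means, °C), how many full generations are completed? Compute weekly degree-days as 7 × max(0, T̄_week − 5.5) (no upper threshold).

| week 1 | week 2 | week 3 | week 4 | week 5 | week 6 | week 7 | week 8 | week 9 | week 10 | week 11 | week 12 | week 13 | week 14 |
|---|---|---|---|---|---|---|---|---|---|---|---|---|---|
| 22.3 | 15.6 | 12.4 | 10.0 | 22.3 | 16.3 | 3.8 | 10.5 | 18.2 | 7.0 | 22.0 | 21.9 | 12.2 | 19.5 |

4 generations

Weekly DD (7 × max(0, T̄ − 5.5)): 117.6, 70.7, 48.3, 31.5, 117.6, 75.6, 0.0, 35.0, 88.9, 10.5, 115.5, 114.8, 46.9, 98.0.
Season total = 970.9 DD.
Complete generations = ⌊970.9 / 203⌋ = 4.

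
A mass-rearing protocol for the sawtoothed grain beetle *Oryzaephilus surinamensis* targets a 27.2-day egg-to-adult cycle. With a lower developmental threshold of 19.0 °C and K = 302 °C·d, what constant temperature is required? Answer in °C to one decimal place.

Required daily accumulation = 302 / 27.2 = 11.103 DD/day.
T = T_base + 11.103 = 19.0 + 11.103 = 30.103 ≈ 30.1 °C.

30.1 °C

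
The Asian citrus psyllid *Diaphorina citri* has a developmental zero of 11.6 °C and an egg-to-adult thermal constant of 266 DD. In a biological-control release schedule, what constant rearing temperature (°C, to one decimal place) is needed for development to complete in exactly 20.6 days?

24.5 °C

Required daily accumulation = 266 / 20.6 = 12.913 DD/day.
T = T_base + 12.913 = 11.6 + 12.913 = 24.513 ≈ 24.5 °C.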